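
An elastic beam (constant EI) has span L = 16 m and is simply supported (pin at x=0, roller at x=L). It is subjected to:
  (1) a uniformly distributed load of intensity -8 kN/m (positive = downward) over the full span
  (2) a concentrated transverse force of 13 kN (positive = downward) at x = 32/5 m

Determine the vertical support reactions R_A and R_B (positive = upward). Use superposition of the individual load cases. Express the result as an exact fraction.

Load 1 — uniform load w=-8 kN/m over full span:
  R_A = wL/2 = (-8)·16/2 = -64 kN
  R_B = wL/2 = (-8)·16/2 = -64 kN
Load 2 — point force P=13 kN at a=32/5 m (b=L-a=48/5):
  R_A = Pb/L = 13·(48/5)/16 = 39/5 kN
  R_B = Pa/L = 13·(32/5)/16 = 26/5 kN
Superposition: R_A = -281/5 kN, R_B = -294/5 kN

R_A = -281/5 kN, R_B = -294/5 kN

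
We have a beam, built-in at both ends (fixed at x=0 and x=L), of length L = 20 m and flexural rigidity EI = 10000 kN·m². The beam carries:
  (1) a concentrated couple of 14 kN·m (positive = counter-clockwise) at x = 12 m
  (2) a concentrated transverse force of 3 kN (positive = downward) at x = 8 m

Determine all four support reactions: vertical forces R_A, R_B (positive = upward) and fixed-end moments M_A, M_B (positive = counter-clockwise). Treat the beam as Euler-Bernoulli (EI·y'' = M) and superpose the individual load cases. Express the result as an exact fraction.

Load 1 — applied couple M₀=14 kN·m at a=12 m (b=L-a=8):
  R_A = 6M₀ab/L³ = 6·14·12·8/20³ = 126/125 kN
  M_A = M₀b(2a-b)/L² = 14·8·(2·12-8)/20² = 112/25 kN·m
  R_B = -6M₀ab/L³ = -6·14·12·8/20³ = -126/125 kN
  M_B = M₀a(2b-a)/L² = 14·12·(2·8-12)/20² = 42/25 kN·m
Load 2 — point force P=3 kN at a=8 m (b=L-a=12):
  R_A = Pb²(3a+b)/L³ = 3·12²·(3·8+12)/20³ = 243/125 kN
  M_A = Pab²/L² = 3·8·12²/20² = 216/25 kN·m
  R_B = Pa²(a+3b)/L³ = 3·8²·(8+3·12)/20³ = 132/125 kN
  M_B = -Pa²b/L² = -3·8²·12/20² = -144/25 kN·m
Superposition: R_A = 369/125 kN, M_A = 328/25 kN·m, R_B = 6/125 kN, M_B = -102/25 kN·m

R_A = 369/125 kN, M_A = 328/25 kN·m, R_B = 6/125 kN, M_B = -102/25 kN·m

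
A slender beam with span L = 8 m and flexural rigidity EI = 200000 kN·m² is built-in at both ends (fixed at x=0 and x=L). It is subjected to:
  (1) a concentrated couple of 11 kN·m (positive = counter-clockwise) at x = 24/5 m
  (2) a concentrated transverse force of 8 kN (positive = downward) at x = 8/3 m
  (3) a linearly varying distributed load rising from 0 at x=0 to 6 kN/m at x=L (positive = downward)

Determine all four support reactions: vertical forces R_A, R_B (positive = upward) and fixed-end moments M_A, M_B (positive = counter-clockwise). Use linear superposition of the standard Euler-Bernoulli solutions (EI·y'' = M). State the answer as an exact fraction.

Load 1 — applied couple M₀=11 kN·m at a=24/5 m (b=L-a=16/5):
  R_A = 6M₀ab/L³ = 6·11·(24/5)·(16/5)/8³ = 99/50 kN
  M_A = M₀b(2a-b)/L² = 11·(16/5)·(2·(24/5)-(16/5))/8² = 88/25 kN·m
  R_B = -6M₀ab/L³ = -6·11·(24/5)·(16/5)/8³ = -99/50 kN
  M_B = M₀a(2b-a)/L² = 11·(24/5)·(2·(16/5)-(24/5))/8² = 33/25 kN·m
Load 2 — point force P=8 kN at a=8/3 m (b=L-a=16/3):
  R_A = Pb²(3a+b)/L³ = 8·(16/3)²·(3·(8/3)+(16/3))/8³ = 160/27 kN
  M_A = Pab²/L² = 8·(8/3)·(16/3)²/8² = 256/27 kN·m
  R_B = Pa²(a+3b)/L³ = 8·(8/3)²·((8/3)+3·(16/3))/8³ = 56/27 kN
  M_B = -Pa²b/L² = -8·(8/3)²·(16/3)/8² = -128/27 kN·m
Load 3 — triangular load w₀=6 kN/m (0→w₀ over full span):
  R_A = 3w₀L/20 = 3·6·8/20 = 36/5 kN
  M_A = w₀L²/30 = 6·8²/30 = 64/5 kN·m
  R_B = 7w₀L/20 = 7·6·8/20 = 84/5 kN
  M_B = -w₀L²/20 = -6·8²/20 = -96/5 kN·m
Superposition: R_A = 20393/1350 kN, M_A = 17416/675 kN·m, R_B = 22807/1350 kN, M_B = -15269/675 kN·m

R_A = 20393/1350 kN, M_A = 17416/675 kN·m, R_B = 22807/1350 kN, M_B = -15269/675 kN·m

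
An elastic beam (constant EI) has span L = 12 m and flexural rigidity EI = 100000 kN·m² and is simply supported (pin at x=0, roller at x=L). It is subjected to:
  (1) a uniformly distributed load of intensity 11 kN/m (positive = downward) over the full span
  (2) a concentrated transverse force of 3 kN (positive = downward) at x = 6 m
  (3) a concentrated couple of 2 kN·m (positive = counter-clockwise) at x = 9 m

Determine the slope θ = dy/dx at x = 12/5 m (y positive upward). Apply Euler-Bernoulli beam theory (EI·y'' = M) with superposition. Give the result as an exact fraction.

θ(12/5) = -326357/50000000 rad

Load 1 — uniform load w=11 kN/m over full span:
  θ_1 = -w(L³-6Lx²+4x³)/(24EI) = -11·(12³-6·12·(12/5)²+4·(12/5)³)/(24·100000) = -9801/1562500 rad
Load 2 — point force P=3 kN at a=6 m (b=L-a=6):
  θ_2 = -Pb(L²-b²-3x²)/(6LEI)  [x≤a] = -3·6·(12²-6²-3·(12/5)²)/(6·12·100000) = -567/2500000 rad
Load 3 — applied couple M₀=2 kN·m at a=9 m (b=L-a=3):
  θ_3 = (M₀x²/(2L)+C₁)/EI  [x≤a] with C₁=M₀(3b²-L²)/(6L)=-13/4 = (2·(12/5)²/(2·12)+(-13/4))/100000 = -277/10000000 rad
Superposition: θ = Σ θ_i = -326357/50000000 rad ≈ -0.006527 rad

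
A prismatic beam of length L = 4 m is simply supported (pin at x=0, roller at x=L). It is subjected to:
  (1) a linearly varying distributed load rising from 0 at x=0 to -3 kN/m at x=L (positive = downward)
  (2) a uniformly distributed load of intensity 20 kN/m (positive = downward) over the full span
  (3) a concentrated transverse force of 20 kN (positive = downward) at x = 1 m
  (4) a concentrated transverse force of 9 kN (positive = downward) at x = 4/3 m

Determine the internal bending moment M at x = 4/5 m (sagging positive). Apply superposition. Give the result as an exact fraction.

Load 1 — triangular load w₀=-3 kN/m (0→w₀ over full span):
  M_1 = w₀Lx/6 - w₀x³/(6L) = (-3)·4·(4/5)/6 - (-3)·(4/5)³/(6·4) = -192/125 kN·m
Load 2 — uniform load w=20 kN/m over full span:
  M_2 = wx(L-x)/2 = 20·(4/5)·(4-(4/5))/2 = 128/5 kN·m
Load 3 — point force P=20 kN at a=1 m (b=L-a=3):
  M_3 = Pbx/L  [x≤a] = 20·3·(4/5)/4 = 12 kN·m
Load 4 — point force P=9 kN at a=4/3 m (b=L-a=8/3):
  M_4 = Pbx/L  [x≤a] = 9·(8/3)·(4/5)/4 = 24/5 kN·m
Superposition: M = Σ M_i = 5108/125 kN·m ≈ 40.864000 kN·m

M(4/5) = 5108/125 kN·m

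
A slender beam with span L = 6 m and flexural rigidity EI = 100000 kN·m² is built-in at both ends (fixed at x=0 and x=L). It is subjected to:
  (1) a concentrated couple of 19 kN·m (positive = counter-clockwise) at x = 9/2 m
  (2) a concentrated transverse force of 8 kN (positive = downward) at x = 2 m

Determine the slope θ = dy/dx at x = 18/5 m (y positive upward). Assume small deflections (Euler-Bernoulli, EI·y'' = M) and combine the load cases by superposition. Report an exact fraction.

Load 1 — applied couple M₀=19 kN·m at a=9/2 m (b=L-a=3/2):
  θ_1 = (R_Ax²/2 - M_Ax)/EI  [x≤a] with R_A=57/16, M_A=95/16 = ((57/16)·(18/5)²/2 - (95/16)·(18/5))/100000 = 171/10000000 rad
Load 2 — point force P=8 kN at a=2 m (b=L-a=4):
  θ_2 = Pa²(L-x)(2bL-(3b+a)(L-x))/(2L³EI)  [x>a] = 8·2²·(6-(18/5))·(2·4·6-(3·4+2)·(6-(18/5)))/(2·6³·100000) = 2/78125 rad
Superposition: θ = Σ θ_i = 427/10000000 rad ≈ 0.000043 rad

θ(18/5) = 427/10000000 rad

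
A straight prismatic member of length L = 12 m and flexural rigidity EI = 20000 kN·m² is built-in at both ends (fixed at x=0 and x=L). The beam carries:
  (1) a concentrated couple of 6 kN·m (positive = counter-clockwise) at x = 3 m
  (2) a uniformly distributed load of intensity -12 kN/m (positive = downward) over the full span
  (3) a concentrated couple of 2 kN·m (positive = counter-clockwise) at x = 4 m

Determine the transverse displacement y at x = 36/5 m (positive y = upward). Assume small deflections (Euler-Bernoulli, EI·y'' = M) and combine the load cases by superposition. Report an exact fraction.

y(36/5) = 95627/3125000 m

Load 1 — applied couple M₀=6 kN·m at a=3 m (b=L-a=9):
  y_1 = (R_Ax³/6 - M_Ax²/2 - M₀(x-a)²/2)/EI  [x>a] with R_A=9/16, M_A=-9/8 = ((9/16)·(36/5)³/6 - (-9/8)·(36/5)²/2 - 6·((36/5)-3)²/2)/20000 = 351/625000 m
Load 2 — uniform load w=-12 kN/m over full span:
  y_2 = -wx²(L-x)²/(24EI) = -(-12)·(36/5)²·(12-(36/5))²/(24·20000) = 11664/390625 m
Load 3 — applied couple M₀=2 kN·m at a=4 m (b=L-a=8):
  y_3 = (R_Ax³/6 - M_Ax²/2 - M₀(x-a)²/2)/EI  [x>a] with R_A=2/9, M_A=0 = ((2/9)·(36/5)³/6 - 0·(36/5)²/2 - 2·((36/5)-4)²/2)/20000 = 14/78125 m
Superposition: y = Σ y_i = 95627/3125000 m ≈ 0.030601 m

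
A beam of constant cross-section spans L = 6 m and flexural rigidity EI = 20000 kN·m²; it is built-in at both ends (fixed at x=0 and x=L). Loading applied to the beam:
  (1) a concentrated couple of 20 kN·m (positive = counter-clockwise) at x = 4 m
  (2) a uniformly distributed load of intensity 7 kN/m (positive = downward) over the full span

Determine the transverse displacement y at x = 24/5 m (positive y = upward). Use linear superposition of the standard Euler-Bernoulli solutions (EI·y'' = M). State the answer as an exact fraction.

y(24/5) = -214/390625 m

Load 1 — applied couple M₀=20 kN·m at a=4 m (b=L-a=2):
  y_1 = (R_Ax³/6 - M_Ax²/2 - M₀(x-a)²/2)/EI  [x>a] with R_A=40/9, M_A=20/3 = ((40/9)·(24/5)³/6 - (20/3)·(24/5)²/2 - 20·((24/5)-4)²/2)/20000 = -1/15625 m
Load 2 — uniform load w=7 kN/m over full span:
  y_2 = -wx²(L-x)²/(24EI) = -7·(24/5)²·(6-(24/5))²/(24·20000) = -189/390625 m
Superposition: y = Σ y_i = -214/390625 m ≈ -0.000548 m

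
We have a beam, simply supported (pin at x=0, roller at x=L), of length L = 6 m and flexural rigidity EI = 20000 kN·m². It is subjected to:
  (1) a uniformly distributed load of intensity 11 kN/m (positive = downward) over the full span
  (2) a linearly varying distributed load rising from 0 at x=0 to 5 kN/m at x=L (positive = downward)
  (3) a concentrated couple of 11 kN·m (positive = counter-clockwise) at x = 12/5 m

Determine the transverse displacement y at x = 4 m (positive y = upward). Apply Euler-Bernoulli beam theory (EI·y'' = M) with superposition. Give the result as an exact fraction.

y(4) = -5347/562500 m

Load 1 — uniform load w=11 kN/m over full span:
  y_1 = -wx(L³-2Lx²+x³)/(24EI) = -11·4·(6³-2·6·4²+4³)/(24·20000) = -121/15000 m
Load 2 — triangular load w₀=5 kN/m (0→w₀ over full span):
  y_2 = -w₀x(7L⁴-10L²x²+3x⁴)/(360LEI) = -5·4·(7·6⁴-10·6²·4²+3·4⁴)/(360·6·20000) = -17/9000 m
Load 3 — applied couple M₀=11 kN·m at a=12/5 m (b=L-a=18/5):
  y_3 = (M₀x³/(6L)-M₀(x-a)²/2+C₁x)/EI  [x>a] with C₁=M₀(3b²-L²)/(6L)=22/25 = (11·4³/(6·6)-11·(4-(12/5))²/2+(22/25)·4)/20000 = 253/562500 m
Superposition: y = Σ y_i = -5347/562500 m ≈ -0.009506 m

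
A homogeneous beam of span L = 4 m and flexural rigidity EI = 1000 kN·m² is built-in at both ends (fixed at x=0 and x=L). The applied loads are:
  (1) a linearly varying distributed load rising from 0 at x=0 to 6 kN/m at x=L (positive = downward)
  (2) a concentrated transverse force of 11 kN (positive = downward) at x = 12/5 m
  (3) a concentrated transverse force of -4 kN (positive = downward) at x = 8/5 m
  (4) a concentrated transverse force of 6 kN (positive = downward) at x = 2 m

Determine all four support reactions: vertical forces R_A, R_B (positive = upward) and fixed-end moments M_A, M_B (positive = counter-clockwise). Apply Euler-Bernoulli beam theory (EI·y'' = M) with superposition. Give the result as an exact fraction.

R_A = 197/25 kN, M_A = 203/25 kN·m, R_B = 428/25 kN, M_B = -63/5 kN·m

Load 1 — triangular load w₀=6 kN/m (0→w₀ over full span):
  R_A = 3w₀L/20 = 3·6·4/20 = 18/5 kN
  M_A = w₀L²/30 = 6·4²/30 = 16/5 kN·m
  R_B = 7w₀L/20 = 7·6·4/20 = 42/5 kN
  M_B = -w₀L²/20 = -6·4²/20 = -24/5 kN·m
Load 2 — point force P=11 kN at a=12/5 m (b=L-a=8/5):
  R_A = Pb²(3a+b)/L³ = 11·(8/5)²·(3·(12/5)+(8/5))/4³ = 484/125 kN
  M_A = Pab²/L² = 11·(12/5)·(8/5)²/4² = 528/125 kN·m
  R_B = Pa²(a+3b)/L³ = 11·(12/5)²·((12/5)+3·(8/5))/4³ = 891/125 kN
  M_B = -Pa²b/L² = -11·(12/5)²·(8/5)/4² = -792/125 kN·m
Load 3 — point force P=-4 kN at a=8/5 m (b=L-a=12/5):
  R_A = Pb²(3a+b)/L³ = (-4)·(12/5)²·(3·(8/5)+(12/5))/4³ = -324/125 kN
  M_A = Pab²/L² = (-4)·(8/5)·(12/5)²/4² = -288/125 kN·m
  R_B = Pa²(a+3b)/L³ = (-4)·(8/5)²·((8/5)+3·(12/5))/4³ = -176/125 kN
  M_B = -Pa²b/L² = -(-4)·(8/5)²·(12/5)/4² = 192/125 kN·m
Load 4 — point force P=6 kN at a=2 m (b=L-a=2):
  R_A = Pb²(3a+b)/L³ = 6·2²·(3·2+2)/4³ = 3 kN
  M_A = Pab²/L² = 6·2·2²/4² = 3 kN·m
  R_B = Pa²(a+3b)/L³ = 6·2²·(2+3·2)/4³ = 3 kN
  M_B = -Pa²b/L² = -6·2²·2/4² = -3 kN·m
Superposition: R_A = 197/25 kN, M_A = 203/25 kN·m, R_B = 428/25 kN, M_B = -63/5 kN·m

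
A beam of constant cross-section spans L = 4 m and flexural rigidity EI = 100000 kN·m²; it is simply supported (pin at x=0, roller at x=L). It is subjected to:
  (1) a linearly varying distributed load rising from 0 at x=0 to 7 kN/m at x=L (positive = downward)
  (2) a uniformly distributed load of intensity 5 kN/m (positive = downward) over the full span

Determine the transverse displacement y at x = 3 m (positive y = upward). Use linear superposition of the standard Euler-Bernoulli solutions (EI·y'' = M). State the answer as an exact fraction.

y(3) = -1973/9600000 m

Load 1 — triangular load w₀=7 kN/m (0→w₀ over full span):
  y_1 = -w₀x(7L⁴-10L²x²+3x⁴)/(360LEI) = -7·3·(7·4⁴-10·4²·3²+3·3⁴)/(360·4·100000) = -833/9600000 m
Load 2 — uniform load w=5 kN/m over full span:
  y_2 = -wx(L³-2Lx²+x³)/(24EI) = -5·3·(4³-2·4·3²+3³)/(24·100000) = -19/160000 m
Superposition: y = Σ y_i = -1973/9600000 m ≈ -0.000206 m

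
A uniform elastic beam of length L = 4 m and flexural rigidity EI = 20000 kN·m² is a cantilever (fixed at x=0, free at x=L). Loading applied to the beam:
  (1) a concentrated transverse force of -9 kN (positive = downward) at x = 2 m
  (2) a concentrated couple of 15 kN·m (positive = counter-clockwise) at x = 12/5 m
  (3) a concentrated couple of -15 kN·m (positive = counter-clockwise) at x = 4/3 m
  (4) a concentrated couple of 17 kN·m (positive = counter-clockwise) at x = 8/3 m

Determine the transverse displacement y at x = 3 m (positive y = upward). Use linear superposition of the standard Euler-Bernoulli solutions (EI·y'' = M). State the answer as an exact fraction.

y(3) = 3053/450000 m

Load 1 — point force P=-9 kN at a=2 m (b=L-a=2):
  y_1 = -Pa²(3x-a)/(6EI)  [x>a] = -(-9)·2²·(3·3-2)/(6·20000) = 21/10000 m
Load 2 — applied couple M₀=15 kN·m at a=12/5 m (b=L-a=8/5):
  y_2 = M₀a(2x-a)/(2EI)  [x>a] = 15·(12/5)·(2·3-(12/5))/(2·20000) = 81/25000 m
Load 3 — applied couple M₀=-15 kN·m at a=4/3 m (b=L-a=8/3):
  y_3 = M₀a(2x-a)/(2EI)  [x>a] = (-15)·(4/3)·(2·3-(4/3))/(2·20000) = -7/3000 m
Load 4 — applied couple M₀=17 kN·m at a=8/3 m (b=L-a=4/3):
  y_4 = M₀a(2x-a)/(2EI)  [x>a] = 17·(8/3)·(2·3-(8/3))/(2·20000) = 17/4500 m
Superposition: y = Σ y_i = 3053/450000 m ≈ 0.006784 m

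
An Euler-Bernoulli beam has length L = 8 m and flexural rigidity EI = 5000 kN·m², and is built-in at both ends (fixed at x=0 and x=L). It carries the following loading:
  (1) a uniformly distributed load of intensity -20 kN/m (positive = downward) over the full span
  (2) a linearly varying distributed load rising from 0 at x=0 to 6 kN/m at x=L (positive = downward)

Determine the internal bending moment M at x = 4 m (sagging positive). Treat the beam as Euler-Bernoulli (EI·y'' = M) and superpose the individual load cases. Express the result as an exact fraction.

Load 1 — uniform load w=-20 kN/m over full span:
  M_1 = wLx/2 - wL²/12 - wx²/2 = (-20)·8·4/2 - (-20)·8²/12 - (-20)·4²/2 = -160/3 kN·m
Load 2 — triangular load w₀=6 kN/m (0→w₀ over full span):
  M_2 = 3w₀Lx/20 - w₀L²/30 - w₀x³/(6L) = 3·6·8·4/20 - 6·8²/30 - 6·4³/(6·8) = 8 kN·m
Superposition: M = Σ M_i = -136/3 kN·m ≈ -45.333333 kN·m

M(4) = -136/3 kN·m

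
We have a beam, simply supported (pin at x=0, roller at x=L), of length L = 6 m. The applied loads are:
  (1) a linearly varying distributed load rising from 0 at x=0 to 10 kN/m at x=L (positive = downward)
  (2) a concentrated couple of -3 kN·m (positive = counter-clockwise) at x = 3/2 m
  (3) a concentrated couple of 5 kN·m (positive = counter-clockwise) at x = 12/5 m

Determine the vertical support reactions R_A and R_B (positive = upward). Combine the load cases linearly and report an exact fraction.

Load 1 — triangular load w₀=10 kN/m (0→w₀ over full span):
  R_A = w₀L/6 = 10·6/6 = 10 kN
  R_B = w₀L/3 = 10·6/3 = 20 kN
Load 2 — applied couple M₀=-3 kN·m at a=3/2 m (b=L-a=9/2):
  R_A = M₀/L = (-3)/6 = -1/2 kN
  R_B = -M₀/L = -(-3)/6 = 1/2 kN
Load 3 — applied couple M₀=5 kN·m at a=12/5 m (b=L-a=18/5):
  R_A = M₀/L = 5/6 kN
  R_B = -M₀/L = -5/6 kN
Superposition: R_A = 31/3 kN, R_B = 59/3 kN

R_A = 31/3 kN, R_B = 59/3 kN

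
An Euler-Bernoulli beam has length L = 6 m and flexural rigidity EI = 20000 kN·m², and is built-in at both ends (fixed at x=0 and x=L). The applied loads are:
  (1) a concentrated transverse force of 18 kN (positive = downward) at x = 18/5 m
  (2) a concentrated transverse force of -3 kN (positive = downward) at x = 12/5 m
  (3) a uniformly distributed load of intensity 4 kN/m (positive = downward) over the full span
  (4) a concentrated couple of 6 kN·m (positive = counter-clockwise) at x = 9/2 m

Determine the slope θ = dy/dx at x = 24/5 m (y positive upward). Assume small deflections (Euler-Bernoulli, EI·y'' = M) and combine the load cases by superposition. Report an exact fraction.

θ(24/5) = 28161/31250000 rad

Load 1 — point force P=18 kN at a=18/5 m (b=L-a=12/5):
  θ_1 = Pa²(L-x)(2bL-(3b+a)(L-x))/(2L³EI)  [x>a] = 18·(18/5)²·(6-(24/5))·(2·(12/5)·6-(3·(12/5)+(18/5))·(6-(24/5)))/(2·6³·20000) = 8019/15625000 rad
Load 2 — point force P=-3 kN at a=12/5 m (b=L-a=18/5):
  θ_2 = Pa²(L-x)(2bL-(3b+a)(L-x))/(2L³EI)  [x>a] = (-3)·(12/5)²·(6-(24/5))·(2·(18/5)·6-(3·(18/5)+(12/5))·(6-(24/5)))/(2·6³·20000) = -513/7812500 rad
Load 3 — uniform load w=4 kN/m over full span:
  θ_3 = -wx(L-x)(L-2x)/(12EI) = -4·(24/5)·(6-(24/5))·(6-2·(24/5))/(12·20000) = 27/78125 rad
Load 4 — applied couple M₀=6 kN·m at a=9/2 m (b=L-a=3/2):
  θ_4 = (R_Ax²/2 - M_Ax - M₀(x-a))/EI  [x>a] with R_A=9/8, M_A=15/8 = ((9/8)·(24/5)²/2 - (15/8)·(24/5) - 6·((24/5)-(9/2)))/20000 = 27/250000 rad
Superposition: θ = Σ θ_i = 28161/31250000 rad ≈ 0.000901 rad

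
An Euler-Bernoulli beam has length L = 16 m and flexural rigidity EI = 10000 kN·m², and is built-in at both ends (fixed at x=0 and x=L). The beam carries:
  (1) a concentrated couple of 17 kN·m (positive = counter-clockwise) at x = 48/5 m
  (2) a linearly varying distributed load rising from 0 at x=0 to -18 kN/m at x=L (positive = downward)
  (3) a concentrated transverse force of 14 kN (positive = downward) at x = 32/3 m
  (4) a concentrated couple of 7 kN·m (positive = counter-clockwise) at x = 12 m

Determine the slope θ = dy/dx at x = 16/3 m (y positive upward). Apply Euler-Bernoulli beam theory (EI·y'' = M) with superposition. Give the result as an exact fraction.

θ(16/3) = 589073/30375000 rad

Load 1 — applied couple M₀=17 kN·m at a=48/5 m (b=L-a=32/5):
  θ_1 = (R_Ax²/2 - M_Ax)/EI  [x≤a] with R_A=153/100, M_A=136/25 = ((153/100)·(16/3)²/2 - (136/25)·(16/3))/10000 = -34/46875 rad
Load 2 — triangular load w₀=-18 kN/m (0→w₀ over full span):
  θ_2 = -w₀(2x(L-x)(L-2x)(x+2L)+x²(L-x)²)/(120LEI) = -(-18)·(2·(16/3)·(16-(16/3))·(16-2·(16/3))·((16/3)+2·16)+(16/3)²·(16-(16/3))²)/(120·16·10000) = 2048/84375 rad
Load 3 — point force P=14 kN at a=32/3 m (b=L-a=16/3):
  θ_3 = -Pb²x(2aL-(3a+b)x)/(2L³EI)  [x≤a] = -14·(16/3)²·(16/3)·(2·(32/3)·16-(3·(32/3)+(16/3))·(16/3))/(2·16³·10000) = -112/30375 rad
Load 4 — applied couple M₀=7 kN·m at a=12 m (b=L-a=4):
  θ_4 = (R_Ax²/2 - M_Ax)/EI  [x≤a] with R_A=63/128, M_A=35/16 = ((63/128)·(16/3)²/2 - (35/16)·(16/3))/10000 = -7/15000 rad
Superposition: θ = Σ θ_i = 589073/30375000 rad ≈ 0.019393 rad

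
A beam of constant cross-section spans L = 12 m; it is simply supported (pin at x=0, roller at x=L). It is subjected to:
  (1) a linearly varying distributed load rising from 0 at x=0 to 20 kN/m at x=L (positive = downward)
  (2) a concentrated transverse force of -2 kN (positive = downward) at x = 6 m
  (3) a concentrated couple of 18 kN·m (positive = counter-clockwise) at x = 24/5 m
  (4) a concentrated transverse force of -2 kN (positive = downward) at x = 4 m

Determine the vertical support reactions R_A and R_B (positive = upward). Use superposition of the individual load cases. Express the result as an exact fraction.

Load 1 — triangular load w₀=20 kN/m (0→w₀ over full span):
  R_A = w₀L/6 = 20·12/6 = 40 kN
  R_B = w₀L/3 = 20·12/3 = 80 kN
Load 2 — point force P=-2 kN at a=6 m (b=L-a=6):
  R_A = Pb/L = (-2)·6/12 = -1 kN
  R_B = Pa/L = (-2)·6/12 = -1 kN
Load 3 — applied couple M₀=18 kN·m at a=24/5 m (b=L-a=36/5):
  R_A = M₀/L = 18/12 = 3/2 kN
  R_B = -M₀/L = -18/12 = -3/2 kN
Load 4 — point force P=-2 kN at a=4 m (b=L-a=8):
  R_A = Pb/L = (-2)·8/12 = -4/3 kN
  R_B = Pa/L = (-2)·4/12 = -2/3 kN
Superposition: R_A = 235/6 kN, R_B = 461/6 kN

R_A = 235/6 kN, R_B = 461/6 kN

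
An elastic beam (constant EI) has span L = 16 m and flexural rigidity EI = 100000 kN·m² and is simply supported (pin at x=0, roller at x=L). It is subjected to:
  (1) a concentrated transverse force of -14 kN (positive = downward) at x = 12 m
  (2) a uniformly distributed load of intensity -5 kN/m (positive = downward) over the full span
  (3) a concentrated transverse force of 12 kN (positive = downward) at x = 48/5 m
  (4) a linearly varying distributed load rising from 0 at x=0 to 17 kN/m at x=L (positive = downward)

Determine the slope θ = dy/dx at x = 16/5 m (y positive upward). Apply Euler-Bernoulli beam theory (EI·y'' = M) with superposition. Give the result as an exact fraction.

θ(16/5) = -669413/140625000 rad

Load 1 — point force P=-14 kN at a=12 m (b=L-a=4):
  θ_1 = -Pb(L²-b²-3x²)/(6LEI)  [x≤a] = -(-14)·4·(16²-4²-3·(16/5)²)/(6·16·100000) = 763/625000 rad
Load 2 — uniform load w=-5 kN/m over full span:
  θ_2 = -w(L³-6Lx²+4x³)/(24EI) = -(-5)·(16³-6·16·(16/5)²+4·(16/5)³)/(24·100000) = 528/78125 rad
Load 3 — point force P=12 kN at a=48/5 m (b=L-a=32/5):
  θ_3 = -Pb(L²-b²-3x²)/(6LEI)  [x≤a] = -12·(32/5)·(16²-(32/5)²-3·(16/5)²)/(6·16·100000) = -576/390625 rad
Load 4 — triangular load w₀=17 kN/m (0→w₀ over full span):
  θ_4 = -w₀(7L⁴-30L²x²+15x⁴)/(360LEI) = -17·(7·16⁴-30·16²·(16/5)²+15·(16/5)⁴)/(360·16·100000) = -198016/17578125 rad
Superposition: θ = Σ θ_i = -669413/140625000 rad ≈ -0.004760 rad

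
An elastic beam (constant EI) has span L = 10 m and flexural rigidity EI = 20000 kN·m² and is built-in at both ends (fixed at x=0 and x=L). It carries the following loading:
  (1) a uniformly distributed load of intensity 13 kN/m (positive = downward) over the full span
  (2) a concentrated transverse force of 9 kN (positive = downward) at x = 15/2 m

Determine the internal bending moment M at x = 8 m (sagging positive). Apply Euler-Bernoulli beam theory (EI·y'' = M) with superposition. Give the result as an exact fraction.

Load 1 — uniform load w=13 kN/m over full span:
  M_1 = wLx/2 - wL²/12 - wx²/2 = 13·10·8/2 - 13·10²/12 - 13·8²/2 = -13/3 kN·m
Load 2 — point force P=9 kN at a=15/2 m (b=L-a=5/2):
  M_2 = Pa²(a+3b)(L-x)/L³ - Pa²b/L²  [x>a] = 9·(15/2)²·((15/2)+3·(5/2))·(10-8)/10³ - 9·(15/2)²·(5/2)/10² = 81/32 kN·m
Superposition: M = Σ M_i = -173/96 kN·m ≈ -1.802083 kN·m

M(8) = -173/96 kN·m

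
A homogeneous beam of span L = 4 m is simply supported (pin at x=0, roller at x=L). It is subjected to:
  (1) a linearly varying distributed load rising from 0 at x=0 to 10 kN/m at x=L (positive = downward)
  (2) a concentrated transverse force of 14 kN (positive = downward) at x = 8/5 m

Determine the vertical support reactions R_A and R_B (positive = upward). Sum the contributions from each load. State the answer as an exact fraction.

Load 1 — triangular load w₀=10 kN/m (0→w₀ over full span):
  R_A = w₀L/6 = 10·4/6 = 20/3 kN
  R_B = w₀L/3 = 10·4/3 = 40/3 kN
Load 2 — point force P=14 kN at a=8/5 m (b=L-a=12/5):
  R_A = Pb/L = 14·(12/5)/4 = 42/5 kN
  R_B = Pa/L = 14·(8/5)/4 = 28/5 kN
Superposition: R_A = 226/15 kN, R_B = 284/15 kN

R_A = 226/15 kN, R_B = 284/15 kN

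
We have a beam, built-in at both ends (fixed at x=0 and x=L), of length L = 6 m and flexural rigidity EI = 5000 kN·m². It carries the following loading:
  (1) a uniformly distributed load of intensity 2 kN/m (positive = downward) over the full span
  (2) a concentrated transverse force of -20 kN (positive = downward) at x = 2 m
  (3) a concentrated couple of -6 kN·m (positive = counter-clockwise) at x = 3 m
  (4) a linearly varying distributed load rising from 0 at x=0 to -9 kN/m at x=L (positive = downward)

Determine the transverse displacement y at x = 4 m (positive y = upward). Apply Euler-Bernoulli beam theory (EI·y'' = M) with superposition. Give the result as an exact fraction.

y(4) = 7019/2025000 m

Load 1 — uniform load w=2 kN/m over full span:
  y_1 = -wx²(L-x)²/(24EI) = -2·4²·(6-4)²/(24·5000) = -2/1875 m
Load 2 — point force P=-20 kN at a=2 m (b=L-a=4):
  y_2 = -Pa²(L-x)²(3bL-(3b+a)(L-x))/(6L³EI)  [x>a] = -(-20)·2²·(6-4)²·(3·4·6-(3·4+2)·(6-4))/(6·6³·5000) = 22/10125 m
Load 3 — applied couple M₀=-6 kN·m at a=3 m (b=L-a=3):
  y_3 = (R_Ax³/6 - M_Ax²/2 - M₀(x-a)²/2)/EI  [x>a] with R_A=-3/2, M_A=-3/2 = ((-3/2)·4³/6 - (-3/2)·4²/2 - (-6)·(4-3)²/2)/5000 = -1/5000 m
Load 4 — triangular load w₀=-9 kN/m (0→w₀ over full span):
  y_4 = -w₀x²(L-x)²(x+2L)/(120LEI) = -(-9)·4²·(6-4)²·(4+2·6)/(120·6·5000) = 8/3125 m
Superposition: y = Σ y_i = 7019/2025000 m ≈ 0.003466 m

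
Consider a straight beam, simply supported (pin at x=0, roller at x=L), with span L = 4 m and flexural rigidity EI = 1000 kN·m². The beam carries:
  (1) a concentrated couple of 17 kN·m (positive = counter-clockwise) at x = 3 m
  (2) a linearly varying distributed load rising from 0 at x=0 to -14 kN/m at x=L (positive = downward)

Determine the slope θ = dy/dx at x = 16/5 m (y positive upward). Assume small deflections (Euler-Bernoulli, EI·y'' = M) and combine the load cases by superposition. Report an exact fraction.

θ(16/5) = -266447/45000000 rad

Load 1 — applied couple M₀=17 kN·m at a=3 m (b=L-a=1):
  θ_1 = (M₀x²/(2L)-M₀(x-a)+C₁)/EI  [x>a] with C₁=M₀(3b²-L²)/(6L)=-221/24 = (17·(16/5)²/(2·4)-17·((16/5)-3)+(-221/24))/1000 = 5491/600000 rad
Load 2 — triangular load w₀=-14 kN/m (0→w₀ over full span):
  θ_2 = -w₀(7L⁴-30L²x²+15x⁴)/(360LEI) = -(-14)·(7·4⁴-30·4²·(16/5)²+15·(16/5)⁴)/(360·4·1000) = -10598/703125 rad
Superposition: θ = Σ θ_i = -266447/45000000 rad ≈ -0.005921 rad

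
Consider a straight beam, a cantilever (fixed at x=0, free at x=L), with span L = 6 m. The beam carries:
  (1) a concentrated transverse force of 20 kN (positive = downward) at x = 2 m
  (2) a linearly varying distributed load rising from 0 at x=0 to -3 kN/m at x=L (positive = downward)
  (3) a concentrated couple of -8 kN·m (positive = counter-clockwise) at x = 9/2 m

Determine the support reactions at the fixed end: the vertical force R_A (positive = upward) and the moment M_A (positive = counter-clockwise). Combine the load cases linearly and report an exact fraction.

Load 1 — point force P=20 kN at a=2 m (b=L-a=4):
  R_A = P = 20 kN
  M_A = Pa = 20·2 = 40 kN·m
Load 2 — triangular load w₀=-3 kN/m (0→w₀ over full span):
  R_A = w₀L/2 = (-3)·6/2 = -9 kN
  M_A = w₀L²/3 = (-3)·6²/3 = -36 kN·m
Load 3 — applied couple M₀=-8 kN·m at a=9/2 m (b=L-a=3/2):
  R_A = 0 kN
  M_A = -M₀ = -(-8) = 8 kN·m
Superposition: R_A = 11 kN, M_A = 12 kN·m

R_A = 11 kN, M_A = 12 kN·m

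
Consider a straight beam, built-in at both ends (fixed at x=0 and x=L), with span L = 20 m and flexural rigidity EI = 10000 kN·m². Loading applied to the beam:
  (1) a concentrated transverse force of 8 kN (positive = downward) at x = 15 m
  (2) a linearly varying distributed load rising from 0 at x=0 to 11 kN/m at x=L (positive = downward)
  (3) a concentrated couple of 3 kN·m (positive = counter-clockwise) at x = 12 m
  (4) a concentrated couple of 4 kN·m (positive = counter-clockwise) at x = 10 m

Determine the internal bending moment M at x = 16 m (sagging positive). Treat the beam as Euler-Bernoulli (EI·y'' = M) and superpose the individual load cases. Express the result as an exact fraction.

Load 1 — point force P=8 kN at a=15 m (b=L-a=5):
  M_1 = Pa²(a+3b)(L-x)/L³ - Pa²b/L²  [x>a] = 8·15²·(15+3·5)·(20-16)/20³ - 8·15²·5/20² = 9/2 kN·m
Load 2 — triangular load w₀=11 kN/m (0→w₀ over full span):
  M_2 = 3w₀Lx/20 - w₀L²/30 - w₀x³/(6L) = 3·11·20·16/20 - 11·20²/30 - 11·16³/(6·20) = 88/15 kN·m
Load 3 — applied couple M₀=3 kN·m at a=12 m (b=L-a=8):
  M_3 = R_Ax - M_A - M₀  [x>a] with R_A=27/125, M_A=24/25 = (27/125)·16 - (24/25) - 3 = -63/125 kN·m
Load 4 — applied couple M₀=4 kN·m at a=10 m (b=L-a=10):
  M_4 = R_Ax - M_A - M₀  [x>a] with R_A=3/10, M_A=1 = (3/10)·16 - 1 - 4 = -1/5 kN·m
Superposition: M = Σ M_i = 7247/750 kN·m ≈ 9.662667 kN·m

M(16) = 7247/750 kN·m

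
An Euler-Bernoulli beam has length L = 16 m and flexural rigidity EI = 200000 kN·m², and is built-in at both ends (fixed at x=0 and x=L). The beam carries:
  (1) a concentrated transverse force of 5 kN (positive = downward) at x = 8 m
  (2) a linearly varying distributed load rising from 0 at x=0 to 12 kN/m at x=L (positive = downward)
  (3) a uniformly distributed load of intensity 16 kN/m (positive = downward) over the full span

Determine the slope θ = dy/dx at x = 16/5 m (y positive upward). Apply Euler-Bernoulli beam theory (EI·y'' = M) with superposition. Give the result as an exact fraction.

Load 1 — point force P=5 kN at a=8 m (b=L-a=8):
  θ_1 = -Pb²x(2aL-(3a+b)x)/(2L³EI)  [x≤a] = -5·8²·(16/5)·(2·8·16-(3·8+8)·(16/5))/(2·16³·200000) = -3/31250 rad
Load 2 — triangular load w₀=12 kN/m (0→w₀ over full span):
  θ_2 = -w₀(2x(L-x)(L-2x)(x+2L)+x²(L-x)²)/(120LEI) = -12·(2·(16/5)·(16-(16/5))·(16-2·(16/5))·((16/5)+2·16)+(16/5)²·(16-(16/5))²)/(120·16·200000) = -1792/1953125 rad
Load 3 — uniform load w=16 kN/m over full span:
  θ_3 = -wx(L-x)(L-2x)/(12EI) = -16·(16/5)·(16-(16/5))·(16-2·(16/5))/(12·200000) = -1024/390625 rad
Superposition: θ = Σ θ_i = -14199/3906250 rad ≈ -0.003635 rad

θ(16/5) = -14199/3906250 rad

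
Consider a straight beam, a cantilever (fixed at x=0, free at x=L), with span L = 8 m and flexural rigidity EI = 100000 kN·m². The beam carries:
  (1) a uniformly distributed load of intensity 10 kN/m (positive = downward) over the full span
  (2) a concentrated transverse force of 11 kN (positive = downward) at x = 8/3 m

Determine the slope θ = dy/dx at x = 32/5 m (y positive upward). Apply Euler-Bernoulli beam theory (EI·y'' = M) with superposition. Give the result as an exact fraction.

Load 1 — uniform load w=10 kN/m over full span:
  θ_1 = -wx(x²-3Lx+3L²)/(6EI) = -10·(32/5)·((32/5)²-3·8·(32/5)+3·8²)/(6·100000) = -1984/234375 rad
Load 2 — point force P=11 kN at a=8/3 m (b=L-a=16/3):
  θ_2 = -Pa²/(2EI)  [x>a] = -11·(8/3)²/(2·100000) = -11/28125 rad
Superposition: θ = Σ θ_i = -6227/703125 rad ≈ -0.008856 rad

θ(32/5) = -6227/703125 rad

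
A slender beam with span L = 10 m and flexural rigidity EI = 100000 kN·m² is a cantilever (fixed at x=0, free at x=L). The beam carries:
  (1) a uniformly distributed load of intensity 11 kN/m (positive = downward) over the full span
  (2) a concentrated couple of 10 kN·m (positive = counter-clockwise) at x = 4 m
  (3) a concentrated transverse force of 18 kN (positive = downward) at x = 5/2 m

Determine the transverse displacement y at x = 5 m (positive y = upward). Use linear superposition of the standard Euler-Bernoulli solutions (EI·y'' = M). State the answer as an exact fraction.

Load 1 — uniform load w=11 kN/m over full span:
  y_1 = -wx²(x²-4Lx+6L²)/(24EI) = -11·5²·(5²-4·10·5+6·10²)/(24·100000) = -187/3840 m
Load 2 — applied couple M₀=10 kN·m at a=4 m (b=L-a=6):
  y_2 = M₀a(2x-a)/(2EI)  [x>a] = 10·4·(2·5-4)/(2·100000) = 3/2500 m
Load 3 — point force P=18 kN at a=5/2 m (b=L-a=15/2):
  y_3 = -Pa²(3x-a)/(6EI)  [x>a] = -18·(5/2)²·(3·5-(5/2))/(6·100000) = -3/1280 m
Superposition: y = Σ y_i = -5981/120000 m ≈ -0.049842 m

y(5) = -5981/120000 m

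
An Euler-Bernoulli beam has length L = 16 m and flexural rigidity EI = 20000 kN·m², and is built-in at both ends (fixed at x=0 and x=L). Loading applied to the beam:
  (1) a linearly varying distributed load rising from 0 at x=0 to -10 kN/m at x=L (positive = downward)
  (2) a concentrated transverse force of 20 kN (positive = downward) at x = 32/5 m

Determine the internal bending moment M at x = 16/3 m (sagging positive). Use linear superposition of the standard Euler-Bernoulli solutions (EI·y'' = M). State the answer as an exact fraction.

M(16/3) = -7744/2025 kN·m

Load 1 — triangular load w₀=-10 kN/m (0→w₀ over full span):
  M_1 = 3w₀Lx/20 - w₀L²/30 - w₀x³/(6L) = 3·(-10)·16·(16/3)/20 - (-10)·16²/30 - (-10)·(16/3)³/(6·16) = -2176/81 kN·m
Load 2 — point force P=20 kN at a=32/5 m (b=L-a=48/5):
  M_2 = Pb²(3a+b)x/L³ - Pab²/L²  [x≤a] = 20·(48/5)²·(3·(32/5)+(48/5))·(16/3)/16³ - 20·(32/5)·(48/5)²/16² = 576/25 kN·m
Superposition: M = Σ M_i = -7744/2025 kN·m ≈ -3.824198 kN·m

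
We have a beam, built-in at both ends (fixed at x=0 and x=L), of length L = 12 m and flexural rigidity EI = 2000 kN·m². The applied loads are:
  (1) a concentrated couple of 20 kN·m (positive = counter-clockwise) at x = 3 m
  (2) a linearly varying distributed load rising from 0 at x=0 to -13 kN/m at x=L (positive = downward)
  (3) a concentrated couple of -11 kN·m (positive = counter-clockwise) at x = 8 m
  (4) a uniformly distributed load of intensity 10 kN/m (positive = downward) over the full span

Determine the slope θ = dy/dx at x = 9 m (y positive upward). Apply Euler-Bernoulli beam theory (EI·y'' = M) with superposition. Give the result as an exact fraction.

θ(9) = 4679/320000 rad

Load 1 — applied couple M₀=20 kN·m at a=3 m (b=L-a=9):
  θ_1 = (R_Ax²/2 - M_Ax - M₀(x-a))/EI  [x>a] with R_A=15/8, M_A=-15/4 = ((15/8)·9²/2 - (-15/4)·9 - 20·(9-3))/2000 = -33/6400 rad
Load 2 — triangular load w₀=-13 kN/m (0→w₀ over full span):
  θ_2 = -w₀(2x(L-x)(L-2x)(x+2L)+x²(L-x)²)/(120LEI) = -(-13)·(2·9·(12-9)·(12-2·9)·(9+2·12)+9²·(12-9)²)/(120·12·2000) = -14391/320000 rad
Load 3 — applied couple M₀=-11 kN·m at a=8 m (b=L-a=4):
  θ_3 = (R_Ax²/2 - M_Ax - M₀(x-a))/EI  [x>a] with R_A=-11/9, M_A=-11/3 = ((-11/9)·9²/2 - (-11/3)·9 - (-11)·(9-8))/2000 = -11/4000 rad
Load 4 — uniform load w=10 kN/m over full span:
  θ_4 = -wx(L-x)(L-2x)/(12EI) = -10·9·(12-9)·(12-2·9)/(12·2000) = 27/400 rad
Superposition: θ = Σ θ_i = 4679/320000 rad ≈ 0.014622 rad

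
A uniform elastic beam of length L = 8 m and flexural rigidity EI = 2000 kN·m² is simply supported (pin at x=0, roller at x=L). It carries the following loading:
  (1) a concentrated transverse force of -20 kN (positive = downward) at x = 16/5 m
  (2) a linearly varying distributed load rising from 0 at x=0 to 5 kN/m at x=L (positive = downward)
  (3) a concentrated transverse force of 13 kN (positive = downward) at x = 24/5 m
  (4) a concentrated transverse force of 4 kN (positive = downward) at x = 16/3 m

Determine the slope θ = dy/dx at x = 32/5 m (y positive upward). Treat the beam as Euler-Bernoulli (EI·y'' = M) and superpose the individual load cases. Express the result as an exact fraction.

θ(32/5) = 4718/253125 rad

Load 1 — point force P=-20 kN at a=16/5 m (b=L-a=24/5):
  θ_1 = -Pa(2L²-6Lx+3x²+a²)/(6LEI)  [x>a] = -(-20)·(16/5)·(2·8²-6·8·(32/5)+3·(32/5)²+(16/5)²)/(6·8·2000) = -96/3125 rad
Load 2 — triangular load w₀=5 kN/m (0→w₀ over full span):
  θ_2 = -w₀(7L⁴-30L²x²+15x⁴)/(360LEI) = -5·(7·8⁴-30·8²·(32/5)²+15·(32/5)⁴)/(360·8·2000) = 3028/140625 rad
Load 3 — point force P=13 kN at a=24/5 m (b=L-a=16/5):
  θ_3 = -Pa(2L²-6Lx+3x²+a²)/(6LEI)  [x>a] = -13·(24/5)·(2·8²-6·8·(32/5)+3·(32/5)²+(24/5)²)/(6·8·2000) = 338/15625 rad
Load 4 — point force P=4 kN at a=16/3 m (b=L-a=8/3):
  θ_4 = -Pa(2L²-6Lx+3x²+a²)/(6LEI)  [x>a] = -4·(16/3)·(2·8²-6·8·(32/5)+3·(32/5)²+(16/3)²)/(6·8·2000) = 1568/253125 rad
Superposition: θ = Σ θ_i = 4718/253125 rad ≈ 0.018639 rad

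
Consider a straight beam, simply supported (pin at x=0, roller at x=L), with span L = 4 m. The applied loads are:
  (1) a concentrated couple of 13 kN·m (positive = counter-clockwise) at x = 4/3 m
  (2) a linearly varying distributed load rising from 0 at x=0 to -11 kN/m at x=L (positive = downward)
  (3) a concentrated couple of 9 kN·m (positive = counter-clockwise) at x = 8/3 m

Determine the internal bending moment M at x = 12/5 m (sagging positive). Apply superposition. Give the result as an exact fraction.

Load 1 — applied couple M₀=13 kN·m at a=4/3 m (b=L-a=8/3):
  M_1 = M₀x/L - M₀  [x>a] = 13·(12/5)/4 - 13 = -26/5 kN·m
Load 2 — triangular load w₀=-11 kN/m (0→w₀ over full span):
  M_2 = w₀Lx/6 - w₀x³/(6L) = (-11)·4·(12/5)/6 - (-11)·(12/5)³/(6·4) = -1408/125 kN·m
Load 3 — applied couple M₀=9 kN·m at a=8/3 m (b=L-a=4/3):
  M_3 = M₀x/L  [x≤a] = 9·(12/5)/4 = 27/5 kN·m
Superposition: M = Σ M_i = -1383/125 kN·m ≈ -11.064000 kN·m

M(12/5) = -1383/125 kN·m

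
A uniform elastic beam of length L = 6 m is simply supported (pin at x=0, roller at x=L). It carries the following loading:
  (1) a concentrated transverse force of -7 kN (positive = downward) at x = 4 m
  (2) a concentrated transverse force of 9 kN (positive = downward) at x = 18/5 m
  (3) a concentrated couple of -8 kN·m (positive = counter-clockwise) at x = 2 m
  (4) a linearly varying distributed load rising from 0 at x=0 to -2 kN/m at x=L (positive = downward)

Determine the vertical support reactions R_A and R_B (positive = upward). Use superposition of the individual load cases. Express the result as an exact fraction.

Load 1 — point force P=-7 kN at a=4 m (b=L-a=2):
  R_A = Pb/L = (-7)·2/6 = -7/3 kN
  R_B = Pa/L = (-7)·4/6 = -14/3 kN
Load 2 — point force P=9 kN at a=18/5 m (b=L-a=12/5):
  R_A = Pb/L = 9·(12/5)/6 = 18/5 kN
  R_B = Pa/L = 9·(18/5)/6 = 27/5 kN
Load 3 — applied couple M₀=-8 kN·m at a=2 m (b=L-a=4):
  R_A = M₀/L = (-8)/6 = -4/3 kN
  R_B = -M₀/L = -(-8)/6 = 4/3 kN
Load 4 — triangular load w₀=-2 kN/m (0→w₀ over full span):
  R_A = w₀L/6 = (-2)·6/6 = -2 kN
  R_B = w₀L/3 = (-2)·6/3 = -4 kN
Superposition: R_A = -31/15 kN, R_B = -29/15 kN

R_A = -31/15 kN, R_B = -29/15 kN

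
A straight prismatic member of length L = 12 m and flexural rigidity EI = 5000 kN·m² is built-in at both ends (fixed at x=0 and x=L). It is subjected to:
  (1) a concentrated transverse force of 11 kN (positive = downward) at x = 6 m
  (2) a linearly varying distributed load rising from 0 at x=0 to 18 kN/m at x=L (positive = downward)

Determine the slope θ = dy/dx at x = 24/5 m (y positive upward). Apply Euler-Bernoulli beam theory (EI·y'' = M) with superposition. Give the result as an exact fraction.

Load 1 — point force P=11 kN at a=6 m (b=L-a=6):
  θ_1 = -Pb²x(2aL-(3a+b)x)/(2L³EI)  [x≤a] = -11·6²·(24/5)·(2·6·12-(3·6+6)·(24/5))/(2·12³·5000) = -99/31250 rad
Load 2 — triangular load w₀=18 kN/m (0→w₀ over full span):
  θ_2 = -w₀(2x(L-x)(L-2x)(x+2L)+x²(L-x)²)/(120LEI) = -18·(2·(24/5)·(12-(24/5))·(12-2·(24/5))·((24/5)+2·12)+(24/5)²·(12-(24/5))²)/(120·12·5000) = -5832/390625 rad
Superposition: θ = Σ θ_i = -14139/781250 rad ≈ -0.018098 rad

θ(24/5) = -14139/781250 rad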